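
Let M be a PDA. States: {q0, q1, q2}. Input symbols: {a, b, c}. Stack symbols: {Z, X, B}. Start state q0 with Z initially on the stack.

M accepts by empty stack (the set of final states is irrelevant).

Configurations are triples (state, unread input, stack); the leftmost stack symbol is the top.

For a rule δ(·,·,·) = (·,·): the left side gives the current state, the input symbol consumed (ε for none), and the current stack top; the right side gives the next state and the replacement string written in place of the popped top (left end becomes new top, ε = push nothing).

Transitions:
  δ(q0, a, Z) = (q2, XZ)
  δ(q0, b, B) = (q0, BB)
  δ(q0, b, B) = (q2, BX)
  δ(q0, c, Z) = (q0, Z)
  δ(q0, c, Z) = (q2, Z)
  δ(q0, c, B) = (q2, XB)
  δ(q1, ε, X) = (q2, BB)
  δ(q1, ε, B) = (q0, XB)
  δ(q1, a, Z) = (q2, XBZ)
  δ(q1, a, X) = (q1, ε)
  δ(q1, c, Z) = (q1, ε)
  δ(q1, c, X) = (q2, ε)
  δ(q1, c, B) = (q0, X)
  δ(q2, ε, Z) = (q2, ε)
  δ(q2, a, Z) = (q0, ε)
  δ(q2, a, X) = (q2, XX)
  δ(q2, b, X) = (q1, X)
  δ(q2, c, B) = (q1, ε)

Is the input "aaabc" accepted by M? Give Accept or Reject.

Reject

No computation consumes all input and empties the stack.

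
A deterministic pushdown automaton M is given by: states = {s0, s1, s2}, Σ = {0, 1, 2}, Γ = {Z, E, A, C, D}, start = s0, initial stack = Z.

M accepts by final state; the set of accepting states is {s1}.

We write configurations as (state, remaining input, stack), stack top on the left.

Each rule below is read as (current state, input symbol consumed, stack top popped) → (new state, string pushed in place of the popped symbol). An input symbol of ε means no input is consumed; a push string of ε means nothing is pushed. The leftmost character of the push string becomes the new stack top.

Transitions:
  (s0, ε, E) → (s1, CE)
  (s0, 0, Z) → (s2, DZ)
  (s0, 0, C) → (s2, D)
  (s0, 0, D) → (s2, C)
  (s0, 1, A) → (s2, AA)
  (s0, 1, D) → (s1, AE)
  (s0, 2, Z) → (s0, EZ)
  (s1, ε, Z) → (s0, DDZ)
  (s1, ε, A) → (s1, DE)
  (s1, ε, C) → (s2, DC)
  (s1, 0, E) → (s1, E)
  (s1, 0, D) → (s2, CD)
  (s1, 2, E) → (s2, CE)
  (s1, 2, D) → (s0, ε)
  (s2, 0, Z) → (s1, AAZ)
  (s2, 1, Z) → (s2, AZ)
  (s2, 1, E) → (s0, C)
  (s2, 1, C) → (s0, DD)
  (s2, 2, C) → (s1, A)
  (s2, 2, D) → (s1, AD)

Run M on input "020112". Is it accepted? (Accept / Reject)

Accept

(s0, 020112, Z) ⊢ (s2, 20112, DZ) ⊢ (s1, 0112, ADZ) ⊢ (s1, 0112, DEDZ) ⊢ (s2, 112, CDEDZ) ⊢ (s0, 12, DDDEDZ) ⊢ (s1, 2, AEDDEDZ) ⊢ (s1, 2, DEEDDEDZ) ⊢ (s0, ε, EEDDEDZ) ⊢ (s1, ε, CEEDDEDZ)
All input consumed; state s1 ∈ F.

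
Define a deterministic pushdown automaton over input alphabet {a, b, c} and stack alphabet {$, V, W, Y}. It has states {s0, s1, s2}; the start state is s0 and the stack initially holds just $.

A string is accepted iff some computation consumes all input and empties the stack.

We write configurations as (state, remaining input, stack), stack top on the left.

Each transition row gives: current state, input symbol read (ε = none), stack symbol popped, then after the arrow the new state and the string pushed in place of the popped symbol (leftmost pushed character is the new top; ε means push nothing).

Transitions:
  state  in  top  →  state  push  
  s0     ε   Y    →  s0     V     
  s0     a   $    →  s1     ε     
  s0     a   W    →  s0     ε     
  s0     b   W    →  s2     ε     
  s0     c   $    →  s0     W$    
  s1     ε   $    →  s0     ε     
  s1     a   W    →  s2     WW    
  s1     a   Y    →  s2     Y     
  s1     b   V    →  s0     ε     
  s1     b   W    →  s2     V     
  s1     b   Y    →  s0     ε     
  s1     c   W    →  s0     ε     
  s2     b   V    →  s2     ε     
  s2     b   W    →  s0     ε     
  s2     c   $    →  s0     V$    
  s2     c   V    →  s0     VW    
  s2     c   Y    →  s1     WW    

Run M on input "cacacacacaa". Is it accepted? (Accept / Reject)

Accept

(s0, cacacacacaa, $) ⊢ (s0, acacacacaa, W$) ⊢ (s0, cacacacaa, $) ⊢ (s0, acacacaa, W$) ⊢ (s0, cacacaa, $) ⊢ (s0, acacaa, W$) ⊢ (s0, cacaa, $) ⊢ (s0, acaa, W$) ⊢ (s0, caa, $) ⊢ (s0, aa, W$) ⊢ (s0, a, $) ⊢ (s1, ε, ε)
All input consumed and the stack is empty.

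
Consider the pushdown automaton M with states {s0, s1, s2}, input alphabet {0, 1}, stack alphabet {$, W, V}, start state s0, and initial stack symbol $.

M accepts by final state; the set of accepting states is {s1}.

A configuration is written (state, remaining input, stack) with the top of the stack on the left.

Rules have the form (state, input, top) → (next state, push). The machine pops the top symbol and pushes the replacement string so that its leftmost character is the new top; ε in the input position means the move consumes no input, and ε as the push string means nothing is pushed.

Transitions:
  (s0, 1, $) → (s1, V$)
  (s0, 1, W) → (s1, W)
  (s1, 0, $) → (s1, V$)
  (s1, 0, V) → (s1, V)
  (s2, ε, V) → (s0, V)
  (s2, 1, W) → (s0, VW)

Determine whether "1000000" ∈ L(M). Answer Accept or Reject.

One accepting computation: (s0, 1000000, $) ⊢ (s1, 000000, V$) ⊢ (s1, 00000, V$) ⊢ (s1, 0000, V$) ⊢ (s1, 000, V$) ⊢ (s1, 00, V$) ⊢ (s1, 0, V$) ⊢ (s1, ε, V$)
All input consumed and state s1 ∈ F.

Accept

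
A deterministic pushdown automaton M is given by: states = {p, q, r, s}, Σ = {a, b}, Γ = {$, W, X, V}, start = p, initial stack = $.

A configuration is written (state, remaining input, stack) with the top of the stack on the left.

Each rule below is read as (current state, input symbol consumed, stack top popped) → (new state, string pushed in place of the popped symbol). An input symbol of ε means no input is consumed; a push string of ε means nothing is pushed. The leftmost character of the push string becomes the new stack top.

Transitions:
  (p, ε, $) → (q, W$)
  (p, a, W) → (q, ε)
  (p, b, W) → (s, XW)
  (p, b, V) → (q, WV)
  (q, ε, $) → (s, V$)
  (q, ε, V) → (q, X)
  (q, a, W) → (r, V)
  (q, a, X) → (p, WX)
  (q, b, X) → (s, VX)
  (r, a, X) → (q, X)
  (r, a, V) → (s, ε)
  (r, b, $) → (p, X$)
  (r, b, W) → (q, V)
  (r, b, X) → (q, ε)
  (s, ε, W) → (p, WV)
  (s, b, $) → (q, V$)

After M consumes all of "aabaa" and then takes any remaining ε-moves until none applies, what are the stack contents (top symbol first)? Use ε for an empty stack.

(p, aabaa, $) ⊢ (q, aabaa, W$) ⊢ (r, abaa, V$) ⊢ (s, baa, $) ⊢ (q, aa, V$) ⊢ (q, aa, X$) ⊢ (p, a, WX$) ⊢ (q, ε, X$)
All input consumed in state q with stack X$.

X$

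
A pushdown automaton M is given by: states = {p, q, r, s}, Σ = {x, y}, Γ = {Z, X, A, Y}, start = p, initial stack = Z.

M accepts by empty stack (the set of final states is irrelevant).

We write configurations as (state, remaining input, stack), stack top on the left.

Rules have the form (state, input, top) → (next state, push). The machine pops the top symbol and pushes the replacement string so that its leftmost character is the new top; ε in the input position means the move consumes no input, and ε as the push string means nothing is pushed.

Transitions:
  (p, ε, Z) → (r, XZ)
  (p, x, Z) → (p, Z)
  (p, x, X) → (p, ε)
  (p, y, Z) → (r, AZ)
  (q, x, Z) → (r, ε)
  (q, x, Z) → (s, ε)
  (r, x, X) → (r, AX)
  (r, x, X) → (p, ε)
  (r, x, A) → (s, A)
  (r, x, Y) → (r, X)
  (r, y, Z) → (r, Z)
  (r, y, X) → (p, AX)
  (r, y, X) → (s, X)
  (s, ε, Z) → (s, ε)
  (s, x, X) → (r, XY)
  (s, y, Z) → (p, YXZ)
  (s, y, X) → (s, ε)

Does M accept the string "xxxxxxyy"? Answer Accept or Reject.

Accept

One accepting computation: (p, xxxxxxyy, Z) ⊢ (p, xxxxxyy, Z) ⊢ (p, xxxxyy, Z) ⊢ (p, xxxyy, Z) ⊢ (p, xxyy, Z) ⊢ (p, xyy, Z) ⊢ (p, yy, Z) ⊢ (r, yy, XZ) ⊢ (s, y, XZ) ⊢ (s, ε, Z) ⊢ (s, ε, ε)
All input consumed and the stack is empty.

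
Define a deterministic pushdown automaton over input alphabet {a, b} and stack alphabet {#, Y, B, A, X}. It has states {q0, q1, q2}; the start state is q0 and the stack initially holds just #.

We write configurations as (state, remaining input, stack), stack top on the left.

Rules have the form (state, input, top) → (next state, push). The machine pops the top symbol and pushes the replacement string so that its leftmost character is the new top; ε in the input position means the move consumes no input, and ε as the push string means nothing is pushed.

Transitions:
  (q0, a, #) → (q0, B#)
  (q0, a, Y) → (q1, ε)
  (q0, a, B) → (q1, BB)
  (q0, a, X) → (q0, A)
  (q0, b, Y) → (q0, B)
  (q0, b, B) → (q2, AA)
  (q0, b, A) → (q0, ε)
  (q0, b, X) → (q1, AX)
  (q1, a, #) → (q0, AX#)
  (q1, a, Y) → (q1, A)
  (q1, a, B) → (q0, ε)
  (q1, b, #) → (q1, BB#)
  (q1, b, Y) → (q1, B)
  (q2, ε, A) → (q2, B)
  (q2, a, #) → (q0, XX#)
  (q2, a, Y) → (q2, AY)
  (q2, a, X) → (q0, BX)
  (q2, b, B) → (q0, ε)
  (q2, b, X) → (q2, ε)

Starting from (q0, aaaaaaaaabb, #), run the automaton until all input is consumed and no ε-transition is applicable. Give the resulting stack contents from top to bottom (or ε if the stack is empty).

A#

(q0, aaaaaaaaabb, #)
  read a, top #: go to q0, push B# → (q0, aaaaaaaabb, B#)
  read a, top B: go to q1, push BB → (q1, aaaaaaabb, BB#)
  read a, top B: go to q0, push ε → (q0, aaaaaabb, B#)
  read a, top B: go to q1, push BB → (q1, aaaaabb, BB#)
  read a, top B: go to q0, push ε → (q0, aaaabb, B#)
  read a, top B: go to q1, push BB → (q1, aaabb, BB#)
  read a, top B: go to q0, push ε → (q0, aabb, B#)
  read a, top B: go to q1, push BB → (q1, abb, BB#)
  read a, top B: go to q0, push ε → (q0, bb, B#)
  read b, top B: go to q2, push AA → (q2, b, AA#)
  ε-move, top A: go to q2, push B → (q2, b, BA#)
  read b, top B: go to q0, push ε → (q0, ε, A#)
All input consumed in state q0 with stack A#.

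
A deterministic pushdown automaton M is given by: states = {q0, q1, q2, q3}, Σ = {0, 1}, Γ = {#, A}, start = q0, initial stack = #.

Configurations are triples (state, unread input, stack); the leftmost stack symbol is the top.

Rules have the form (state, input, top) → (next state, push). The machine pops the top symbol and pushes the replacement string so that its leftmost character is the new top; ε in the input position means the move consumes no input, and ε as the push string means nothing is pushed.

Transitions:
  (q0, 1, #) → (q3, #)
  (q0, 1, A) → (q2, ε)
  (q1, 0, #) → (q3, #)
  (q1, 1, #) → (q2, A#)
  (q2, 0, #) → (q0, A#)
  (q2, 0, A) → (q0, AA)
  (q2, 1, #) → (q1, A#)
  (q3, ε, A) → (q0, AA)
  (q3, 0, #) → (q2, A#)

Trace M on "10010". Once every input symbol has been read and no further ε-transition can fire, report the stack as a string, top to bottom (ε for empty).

AA#

(q0, 10010, #)
  read 1, top #: go to q3, push # → (q3, 0010, #)
  read 0, top #: go to q2, push A# → (q2, 010, A#)
  read 0, top A: go to q0, push AA → (q0, 10, AA#)
  read 1, top A: go to q2, push ε → (q2, 0, A#)
  read 0, top A: go to q0, push AA → (q0, ε, AA#)
All input consumed in state q0 with stack AA#.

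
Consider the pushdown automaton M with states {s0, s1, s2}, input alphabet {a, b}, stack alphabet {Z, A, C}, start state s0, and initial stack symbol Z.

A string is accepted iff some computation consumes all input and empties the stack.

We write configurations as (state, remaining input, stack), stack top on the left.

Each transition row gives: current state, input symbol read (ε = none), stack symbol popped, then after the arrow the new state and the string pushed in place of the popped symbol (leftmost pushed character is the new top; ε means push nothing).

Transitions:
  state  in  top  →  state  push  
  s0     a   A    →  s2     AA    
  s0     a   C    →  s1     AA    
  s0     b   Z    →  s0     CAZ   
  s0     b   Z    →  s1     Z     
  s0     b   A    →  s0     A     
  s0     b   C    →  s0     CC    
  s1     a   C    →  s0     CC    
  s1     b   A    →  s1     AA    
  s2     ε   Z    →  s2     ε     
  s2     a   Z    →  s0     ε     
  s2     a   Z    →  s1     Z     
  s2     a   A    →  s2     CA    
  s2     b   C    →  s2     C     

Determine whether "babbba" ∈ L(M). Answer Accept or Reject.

Reject

No computation consumes all input and empties the stack.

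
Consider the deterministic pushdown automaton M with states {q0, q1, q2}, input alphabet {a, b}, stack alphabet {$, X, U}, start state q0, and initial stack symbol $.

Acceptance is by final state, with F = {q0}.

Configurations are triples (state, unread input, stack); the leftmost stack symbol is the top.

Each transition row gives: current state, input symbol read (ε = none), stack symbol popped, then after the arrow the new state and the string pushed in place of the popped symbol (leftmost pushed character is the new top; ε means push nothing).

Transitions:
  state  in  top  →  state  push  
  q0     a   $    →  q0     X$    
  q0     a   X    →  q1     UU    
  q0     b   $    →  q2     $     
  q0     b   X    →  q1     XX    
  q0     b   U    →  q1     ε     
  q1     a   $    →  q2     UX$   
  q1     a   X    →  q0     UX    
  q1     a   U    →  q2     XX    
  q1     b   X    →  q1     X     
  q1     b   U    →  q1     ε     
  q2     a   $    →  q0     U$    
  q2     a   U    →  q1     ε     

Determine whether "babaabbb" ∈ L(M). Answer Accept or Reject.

(q0, babaabbb, $) ⊢ (q2, abaabbb, $) ⊢ (q0, baabbb, U$) ⊢ (q1, aabbb, $) ⊢ (q2, abbb, UX$) ⊢ (q1, bbb, X$) ⊢ (q1, bb, X$) ⊢ (q1, b, X$) ⊢ (q1, ε, X$)
All input consumed; state q1 ∉ F and no further ε-move applies.

Reject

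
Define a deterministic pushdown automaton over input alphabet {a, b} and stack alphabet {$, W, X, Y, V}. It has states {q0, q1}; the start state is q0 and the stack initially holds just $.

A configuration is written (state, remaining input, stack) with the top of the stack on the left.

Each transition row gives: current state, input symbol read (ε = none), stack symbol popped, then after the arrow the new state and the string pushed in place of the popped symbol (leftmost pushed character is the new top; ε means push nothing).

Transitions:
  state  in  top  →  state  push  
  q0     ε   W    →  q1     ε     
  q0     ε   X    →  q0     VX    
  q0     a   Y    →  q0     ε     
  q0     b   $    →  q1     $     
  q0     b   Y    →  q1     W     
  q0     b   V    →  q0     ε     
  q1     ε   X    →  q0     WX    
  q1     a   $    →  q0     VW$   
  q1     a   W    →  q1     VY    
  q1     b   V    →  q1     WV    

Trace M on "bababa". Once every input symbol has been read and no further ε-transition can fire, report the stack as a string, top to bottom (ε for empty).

VW$

(q0, bababa, $)
  read b, top $: go to q1, push $ → (q1, ababa, $)
  read a, top $: go to q0, push VW$ → (q0, baba, VW$)
  read b, top V: go to q0, push ε → (q0, aba, W$)
  ε-move, top W: go to q1, push ε → (q1, aba, $)
  read a, top $: go to q0, push VW$ → (q0, ba, VW$)
  read b, top V: go to q0, push ε → (q0, a, W$)
  ε-move, top W: go to q1, push ε → (q1, a, $)
  read a, top $: go to q0, push VW$ → (q0, ε, VW$)
All input consumed in state q0 with stack VW$.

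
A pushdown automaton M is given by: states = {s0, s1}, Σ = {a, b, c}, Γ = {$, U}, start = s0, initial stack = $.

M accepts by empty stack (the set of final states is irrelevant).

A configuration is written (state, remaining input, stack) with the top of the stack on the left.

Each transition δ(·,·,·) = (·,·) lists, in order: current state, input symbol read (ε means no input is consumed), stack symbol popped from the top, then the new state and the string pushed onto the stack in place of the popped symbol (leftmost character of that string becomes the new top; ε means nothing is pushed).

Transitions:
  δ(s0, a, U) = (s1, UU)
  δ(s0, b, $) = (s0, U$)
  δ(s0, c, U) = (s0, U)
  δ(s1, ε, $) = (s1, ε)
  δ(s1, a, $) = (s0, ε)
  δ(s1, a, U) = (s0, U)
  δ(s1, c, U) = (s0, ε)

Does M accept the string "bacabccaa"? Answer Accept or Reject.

No computation consumes all input and empties the stack.

Reject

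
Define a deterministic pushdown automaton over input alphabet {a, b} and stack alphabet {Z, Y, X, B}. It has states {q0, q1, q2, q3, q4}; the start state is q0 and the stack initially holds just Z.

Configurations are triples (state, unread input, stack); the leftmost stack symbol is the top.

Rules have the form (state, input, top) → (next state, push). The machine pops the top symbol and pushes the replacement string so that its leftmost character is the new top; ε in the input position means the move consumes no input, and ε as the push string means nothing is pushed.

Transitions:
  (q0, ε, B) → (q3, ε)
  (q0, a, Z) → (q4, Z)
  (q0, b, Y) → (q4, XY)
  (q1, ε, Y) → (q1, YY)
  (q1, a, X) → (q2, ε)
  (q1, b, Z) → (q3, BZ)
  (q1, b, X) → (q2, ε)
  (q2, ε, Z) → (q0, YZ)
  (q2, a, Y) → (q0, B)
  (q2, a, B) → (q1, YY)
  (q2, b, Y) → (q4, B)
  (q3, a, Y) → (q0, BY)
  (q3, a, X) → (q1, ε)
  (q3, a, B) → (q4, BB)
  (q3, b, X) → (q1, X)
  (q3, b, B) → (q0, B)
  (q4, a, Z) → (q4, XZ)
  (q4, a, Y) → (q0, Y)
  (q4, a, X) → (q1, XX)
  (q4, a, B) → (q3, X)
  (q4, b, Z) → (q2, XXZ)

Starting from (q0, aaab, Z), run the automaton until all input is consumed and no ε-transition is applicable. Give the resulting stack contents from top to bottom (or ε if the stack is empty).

(q0, aaab, Z)
  read a, top Z: go to q4, push Z → (q4, aab, Z)
  read a, top Z: go to q4, push XZ → (q4, ab, XZ)
  read a, top X: go to q1, push XX → (q1, b, XXZ)
  read b, top X: go to q2, push ε → (q2, ε, XZ)
All input consumed in state q2 with stack XZ.

XZ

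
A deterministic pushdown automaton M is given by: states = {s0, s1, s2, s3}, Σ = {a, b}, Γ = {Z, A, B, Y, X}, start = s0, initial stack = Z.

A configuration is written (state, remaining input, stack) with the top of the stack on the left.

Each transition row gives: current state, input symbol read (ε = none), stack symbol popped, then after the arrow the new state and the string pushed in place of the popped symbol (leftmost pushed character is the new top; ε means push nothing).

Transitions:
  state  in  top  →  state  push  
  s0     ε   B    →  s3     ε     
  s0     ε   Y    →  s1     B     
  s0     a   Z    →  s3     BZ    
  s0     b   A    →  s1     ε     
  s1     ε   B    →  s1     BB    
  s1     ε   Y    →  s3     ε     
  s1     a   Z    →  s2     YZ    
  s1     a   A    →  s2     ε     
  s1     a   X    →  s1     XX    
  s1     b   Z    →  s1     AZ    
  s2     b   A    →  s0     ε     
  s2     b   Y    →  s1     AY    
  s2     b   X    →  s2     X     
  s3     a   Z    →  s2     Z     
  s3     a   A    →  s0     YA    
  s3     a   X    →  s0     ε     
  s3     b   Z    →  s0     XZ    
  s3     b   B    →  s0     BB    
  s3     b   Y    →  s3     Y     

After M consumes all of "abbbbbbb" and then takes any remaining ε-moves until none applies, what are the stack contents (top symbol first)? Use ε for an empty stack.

(s0, abbbbbbb, Z)
  read a, top Z: go to s3, push BZ → (s3, bbbbbbb, BZ)
  read b, top B: go to s0, push BB → (s0, bbbbbb, BBZ)
  ε-move, top B: go to s3, push ε → (s3, bbbbbb, BZ)
  read b, top B: go to s0, push BB → (s0, bbbbb, BBZ)
  ε-move, top B: go to s3, push ε → (s3, bbbbb, BZ)
  read b, top B: go to s0, push BB → (s0, bbbb, BBZ)
  ε-move, top B: go to s3, push ε → (s3, bbbb, BZ)
  read b, top B: go to s0, push BB → (s0, bbb, BBZ)
  ε-move, top B: go to s3, push ε → (s3, bbb, BZ)
  read b, top B: go to s0, push BB → (s0, bb, BBZ)
  ε-move, top B: go to s3, push ε → (s3, bb, BZ)
  read b, top B: go to s0, push BB → (s0, b, BBZ)
  ε-move, top B: go to s3, push ε → (s3, b, BZ)
  read b, top B: go to s0, push BB → (s0, ε, BBZ)
  ε-move, top B: go to s3, push ε → (s3, ε, BZ)
All input consumed in state s3 with stack BZ.

BZ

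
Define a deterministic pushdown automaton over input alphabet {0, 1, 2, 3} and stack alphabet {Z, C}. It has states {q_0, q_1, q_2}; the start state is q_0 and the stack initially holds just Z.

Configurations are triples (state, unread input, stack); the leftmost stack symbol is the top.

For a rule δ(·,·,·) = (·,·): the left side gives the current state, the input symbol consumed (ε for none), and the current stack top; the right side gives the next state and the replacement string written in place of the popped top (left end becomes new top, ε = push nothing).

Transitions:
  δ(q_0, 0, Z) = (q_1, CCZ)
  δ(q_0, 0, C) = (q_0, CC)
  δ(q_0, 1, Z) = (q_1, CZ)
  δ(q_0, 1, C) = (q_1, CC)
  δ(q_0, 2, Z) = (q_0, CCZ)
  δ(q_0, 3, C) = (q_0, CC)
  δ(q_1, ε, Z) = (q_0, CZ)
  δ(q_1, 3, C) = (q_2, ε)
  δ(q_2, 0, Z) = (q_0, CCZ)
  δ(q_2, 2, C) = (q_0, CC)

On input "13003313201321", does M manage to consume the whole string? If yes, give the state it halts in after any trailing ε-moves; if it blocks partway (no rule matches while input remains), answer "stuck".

q_1

(q_0, 13003313201321, Z)
  read 1, top Z: go to q_1, push CZ → (q_1, 3003313201321, CZ)
  read 3, top C: go to q_2, push ε → (q_2, 003313201321, Z)
  read 0, top Z: go to q_0, push CCZ → (q_0, 03313201321, CCZ)
  read 0, top C: go to q_0, push CC → (q_0, 3313201321, CCCZ)
  read 3, top C: go to q_0, push CC → (q_0, 313201321, CCCCZ)
  read 3, top C: go to q_0, push CC → (q_0, 13201321, CCCCCZ)
  read 1, top C: go to q_1, push CC → (q_1, 3201321, CCCCCCZ)
  read 3, top C: go to q_2, push ε → (q_2, 201321, CCCCCZ)
  read 2, top C: go to q_0, push CC → (q_0, 01321, CCCCCCZ)
  read 0, top C: go to q_0, push CC → (q_0, 1321, CCCCCCCZ)
  read 1, top C: go to q_1, push CC → (q_1, 321, CCCCCCCCZ)
  read 3, top C: go to q_2, push ε → (q_2, 21, CCCCCCCZ)
  read 2, top C: go to q_0, push CC → (q_0, 1, CCCCCCCCZ)
  read 1, top C: go to q_1, push CC → (q_1, ε, CCCCCCCCCZ)
All input consumed; M is in state q_1.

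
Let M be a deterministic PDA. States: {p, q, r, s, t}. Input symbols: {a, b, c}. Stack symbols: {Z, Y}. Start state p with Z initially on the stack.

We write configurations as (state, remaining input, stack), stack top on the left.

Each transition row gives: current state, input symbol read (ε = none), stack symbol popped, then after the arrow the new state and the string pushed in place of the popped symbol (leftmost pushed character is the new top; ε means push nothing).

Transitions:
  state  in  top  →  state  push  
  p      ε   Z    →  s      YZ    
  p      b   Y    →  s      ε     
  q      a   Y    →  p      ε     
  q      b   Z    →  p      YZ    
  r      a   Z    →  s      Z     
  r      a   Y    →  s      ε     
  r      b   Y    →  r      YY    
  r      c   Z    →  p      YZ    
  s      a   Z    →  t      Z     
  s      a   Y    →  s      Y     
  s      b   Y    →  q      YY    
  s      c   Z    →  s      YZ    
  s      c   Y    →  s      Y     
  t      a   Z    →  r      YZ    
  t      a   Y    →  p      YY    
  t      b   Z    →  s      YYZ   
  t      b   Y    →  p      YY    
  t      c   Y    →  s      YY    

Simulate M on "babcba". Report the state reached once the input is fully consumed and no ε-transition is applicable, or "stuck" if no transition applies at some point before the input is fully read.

p

(p, babcba, Z)
  ε-move, top Z: go to s, push YZ → (s, babcba, YZ)
  read b, top Y: go to q, push YY → (q, abcba, YYZ)
  read a, top Y: go to p, push ε → (p, bcba, YZ)
  read b, top Y: go to s, push ε → (s, cba, Z)
  read c, top Z: go to s, push YZ → (s, ba, YZ)
  read b, top Y: go to q, push YY → (q, a, YYZ)
  read a, top Y: go to p, push ε → (p, ε, YZ)
All input consumed; M is in state p.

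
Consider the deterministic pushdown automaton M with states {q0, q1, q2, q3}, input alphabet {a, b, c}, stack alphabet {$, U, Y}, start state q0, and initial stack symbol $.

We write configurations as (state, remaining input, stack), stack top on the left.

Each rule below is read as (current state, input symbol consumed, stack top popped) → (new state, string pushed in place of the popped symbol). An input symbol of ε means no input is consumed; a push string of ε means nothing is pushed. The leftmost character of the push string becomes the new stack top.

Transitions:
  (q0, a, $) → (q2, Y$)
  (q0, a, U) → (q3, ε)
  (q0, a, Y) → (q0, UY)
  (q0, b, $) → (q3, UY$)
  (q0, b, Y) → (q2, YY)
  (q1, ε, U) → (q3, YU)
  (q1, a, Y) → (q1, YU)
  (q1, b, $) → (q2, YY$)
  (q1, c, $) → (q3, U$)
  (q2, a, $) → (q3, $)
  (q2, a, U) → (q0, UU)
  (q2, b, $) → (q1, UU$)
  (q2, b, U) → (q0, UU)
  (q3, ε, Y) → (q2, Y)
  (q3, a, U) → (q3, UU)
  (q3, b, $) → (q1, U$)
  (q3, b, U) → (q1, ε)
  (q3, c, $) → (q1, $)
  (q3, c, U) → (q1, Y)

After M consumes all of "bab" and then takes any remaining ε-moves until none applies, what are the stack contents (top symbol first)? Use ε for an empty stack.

(q0, bab, $) ⊢ (q3, ab, UY$) ⊢ (q3, b, UUY$) ⊢ (q1, ε, UY$) ⊢ (q3, ε, YUY$) ⊢ (q2, ε, YUY$)
All input consumed in state q2 with stack YUY$.

YUY$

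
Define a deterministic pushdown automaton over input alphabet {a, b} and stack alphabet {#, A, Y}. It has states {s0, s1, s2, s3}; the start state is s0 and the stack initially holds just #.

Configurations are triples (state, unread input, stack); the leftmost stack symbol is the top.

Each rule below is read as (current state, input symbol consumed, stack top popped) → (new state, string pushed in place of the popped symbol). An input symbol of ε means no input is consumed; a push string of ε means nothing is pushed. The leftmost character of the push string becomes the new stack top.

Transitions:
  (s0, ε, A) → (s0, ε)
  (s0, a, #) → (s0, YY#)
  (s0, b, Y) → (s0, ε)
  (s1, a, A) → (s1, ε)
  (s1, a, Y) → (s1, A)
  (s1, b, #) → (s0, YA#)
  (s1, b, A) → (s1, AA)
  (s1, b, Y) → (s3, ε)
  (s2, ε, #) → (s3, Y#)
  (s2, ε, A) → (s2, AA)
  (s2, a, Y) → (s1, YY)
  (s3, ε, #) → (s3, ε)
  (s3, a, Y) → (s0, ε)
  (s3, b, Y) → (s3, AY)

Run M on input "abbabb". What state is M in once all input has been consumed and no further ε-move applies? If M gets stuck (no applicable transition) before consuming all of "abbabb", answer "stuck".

s0

(s0, abbabb, #)
  read a, top #: go to s0, push YY# → (s0, bbabb, YY#)
  read b, top Y: go to s0, push ε → (s0, babb, Y#)
  read b, top Y: go to s0, push ε → (s0, abb, #)
  read a, top #: go to s0, push YY# → (s0, bb, YY#)
  read b, top Y: go to s0, push ε → (s0, b, Y#)
  read b, top Y: go to s0, push ε → (s0, ε, #)
All input consumed; M is in state s0.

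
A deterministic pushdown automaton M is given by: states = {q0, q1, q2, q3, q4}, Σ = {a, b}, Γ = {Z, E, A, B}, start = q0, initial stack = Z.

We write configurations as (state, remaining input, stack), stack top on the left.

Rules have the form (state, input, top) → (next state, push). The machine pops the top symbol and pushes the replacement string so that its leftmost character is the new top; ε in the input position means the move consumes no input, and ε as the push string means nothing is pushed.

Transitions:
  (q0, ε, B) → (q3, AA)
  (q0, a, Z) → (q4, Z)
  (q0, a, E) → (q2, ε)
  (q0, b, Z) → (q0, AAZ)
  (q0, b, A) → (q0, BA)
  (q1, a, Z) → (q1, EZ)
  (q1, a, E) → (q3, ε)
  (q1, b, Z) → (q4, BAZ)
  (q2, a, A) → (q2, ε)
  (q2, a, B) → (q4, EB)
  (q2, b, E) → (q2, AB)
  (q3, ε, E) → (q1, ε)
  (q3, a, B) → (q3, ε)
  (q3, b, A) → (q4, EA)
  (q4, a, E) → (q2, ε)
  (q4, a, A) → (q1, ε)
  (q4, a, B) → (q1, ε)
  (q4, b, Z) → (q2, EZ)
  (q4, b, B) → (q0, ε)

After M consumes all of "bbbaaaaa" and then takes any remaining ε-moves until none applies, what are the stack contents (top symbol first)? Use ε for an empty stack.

Z

(q0, bbbaaaaa, Z)
  read b, top Z: go to q0, push AAZ → (q0, bbaaaaa, AAZ)
  read b, top A: go to q0, push BA → (q0, baaaaa, BAAZ)
  ε-move, top B: go to q3, push AA → (q3, baaaaa, AAAAZ)
  read b, top A: go to q4, push EA → (q4, aaaaa, EAAAAZ)
  read a, top E: go to q2, push ε → (q2, aaaa, AAAAZ)
  read a, top A: go to q2, push ε → (q2, aaa, AAAZ)
  read a, top A: go to q2, push ε → (q2, aa, AAZ)
  read a, top A: go to q2, push ε → (q2, a, AZ)
  read a, top A: go to q2, push ε → (q2, ε, Z)
All input consumed in state q2 with stack Z.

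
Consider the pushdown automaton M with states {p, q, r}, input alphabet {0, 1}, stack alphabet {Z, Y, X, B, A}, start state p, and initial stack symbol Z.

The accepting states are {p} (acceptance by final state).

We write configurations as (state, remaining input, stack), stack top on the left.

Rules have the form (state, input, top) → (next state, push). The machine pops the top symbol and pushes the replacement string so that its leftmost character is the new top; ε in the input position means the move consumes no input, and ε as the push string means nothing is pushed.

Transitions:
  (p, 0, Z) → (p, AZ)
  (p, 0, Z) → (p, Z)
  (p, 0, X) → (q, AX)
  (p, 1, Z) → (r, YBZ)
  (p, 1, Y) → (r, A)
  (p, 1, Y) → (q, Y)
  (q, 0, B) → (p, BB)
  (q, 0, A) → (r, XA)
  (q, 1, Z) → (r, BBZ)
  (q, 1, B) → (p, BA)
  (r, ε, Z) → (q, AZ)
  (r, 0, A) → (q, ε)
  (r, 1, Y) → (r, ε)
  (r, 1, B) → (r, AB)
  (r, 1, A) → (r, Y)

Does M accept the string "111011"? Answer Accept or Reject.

No computation consumes all input and reaches a final state.

Reject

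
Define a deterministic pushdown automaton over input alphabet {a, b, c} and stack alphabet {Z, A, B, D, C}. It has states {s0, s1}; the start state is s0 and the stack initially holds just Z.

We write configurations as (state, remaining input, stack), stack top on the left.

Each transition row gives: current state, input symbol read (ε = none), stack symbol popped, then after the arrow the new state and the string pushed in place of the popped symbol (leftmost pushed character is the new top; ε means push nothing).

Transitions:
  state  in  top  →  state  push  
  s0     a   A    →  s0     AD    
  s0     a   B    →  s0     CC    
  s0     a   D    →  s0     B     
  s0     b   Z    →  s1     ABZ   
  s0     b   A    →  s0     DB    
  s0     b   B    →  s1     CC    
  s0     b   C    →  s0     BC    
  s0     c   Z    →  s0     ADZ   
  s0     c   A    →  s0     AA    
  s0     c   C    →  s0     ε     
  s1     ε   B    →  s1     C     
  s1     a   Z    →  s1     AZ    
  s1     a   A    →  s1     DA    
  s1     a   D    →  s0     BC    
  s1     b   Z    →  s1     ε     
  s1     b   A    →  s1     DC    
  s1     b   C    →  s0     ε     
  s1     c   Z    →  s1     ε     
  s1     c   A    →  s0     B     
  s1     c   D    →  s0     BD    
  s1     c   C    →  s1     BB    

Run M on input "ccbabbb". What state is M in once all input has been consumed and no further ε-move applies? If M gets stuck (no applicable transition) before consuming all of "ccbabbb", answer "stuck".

s0

(s0, ccbabbb, Z)
  read c, top Z: go to s0, push ADZ → (s0, cbabbb, ADZ)
  read c, top A: go to s0, push AA → (s0, babbb, AADZ)
  read b, top A: go to s0, push DB → (s0, abbb, DBADZ)
  read a, top D: go to s0, push B → (s0, bbb, BBADZ)
  read b, top B: go to s1, push CC → (s1, bb, CCBADZ)
  read b, top C: go to s0, push ε → (s0, b, CBADZ)
  read b, top C: go to s0, push BC → (s0, ε, BCBADZ)
All input consumed; M is in state s0.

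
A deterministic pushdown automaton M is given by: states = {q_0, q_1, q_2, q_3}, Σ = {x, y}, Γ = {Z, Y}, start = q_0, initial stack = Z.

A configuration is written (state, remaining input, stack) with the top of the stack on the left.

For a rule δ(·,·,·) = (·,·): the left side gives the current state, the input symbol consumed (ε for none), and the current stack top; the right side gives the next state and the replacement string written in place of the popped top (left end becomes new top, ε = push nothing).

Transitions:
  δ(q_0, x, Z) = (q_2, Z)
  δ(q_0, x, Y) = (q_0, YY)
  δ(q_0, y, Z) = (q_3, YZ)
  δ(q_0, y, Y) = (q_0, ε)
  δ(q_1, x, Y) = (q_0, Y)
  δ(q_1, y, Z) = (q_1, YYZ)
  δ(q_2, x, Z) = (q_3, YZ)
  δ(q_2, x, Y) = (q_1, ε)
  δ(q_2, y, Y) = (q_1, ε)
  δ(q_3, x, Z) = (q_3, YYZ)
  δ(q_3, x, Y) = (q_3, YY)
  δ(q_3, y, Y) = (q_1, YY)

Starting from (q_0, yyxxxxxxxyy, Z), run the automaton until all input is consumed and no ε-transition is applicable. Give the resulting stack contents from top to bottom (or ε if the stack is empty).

YYYYYYZ

(q_0, yyxxxxxxxyy, Z)
  read y, top Z: go to q_3, push YZ → (q_3, yxxxxxxxyy, YZ)
  read y, top Y: go to q_1, push YY → (q_1, xxxxxxxyy, YYZ)
  read x, top Y: go to q_0, push Y → (q_0, xxxxxxyy, YYZ)
  read x, top Y: go to q_0, push YY → (q_0, xxxxxyy, YYYZ)
  read x, top Y: go to q_0, push YY → (q_0, xxxxyy, YYYYZ)
  read x, top Y: go to q_0, push YY → (q_0, xxxyy, YYYYYZ)
  read x, top Y: go to q_0, push YY → (q_0, xxyy, YYYYYYZ)
  read x, top Y: go to q_0, push YY → (q_0, xyy, YYYYYYYZ)
  read x, top Y: go to q_0, push YY → (q_0, yy, YYYYYYYYZ)
  read y, top Y: go to q_0, push ε → (q_0, y, YYYYYYYZ)
  read y, top Y: go to q_0, push ε → (q_0, ε, YYYYYYZ)
All input consumed in state q_0 with stack YYYYYYZ.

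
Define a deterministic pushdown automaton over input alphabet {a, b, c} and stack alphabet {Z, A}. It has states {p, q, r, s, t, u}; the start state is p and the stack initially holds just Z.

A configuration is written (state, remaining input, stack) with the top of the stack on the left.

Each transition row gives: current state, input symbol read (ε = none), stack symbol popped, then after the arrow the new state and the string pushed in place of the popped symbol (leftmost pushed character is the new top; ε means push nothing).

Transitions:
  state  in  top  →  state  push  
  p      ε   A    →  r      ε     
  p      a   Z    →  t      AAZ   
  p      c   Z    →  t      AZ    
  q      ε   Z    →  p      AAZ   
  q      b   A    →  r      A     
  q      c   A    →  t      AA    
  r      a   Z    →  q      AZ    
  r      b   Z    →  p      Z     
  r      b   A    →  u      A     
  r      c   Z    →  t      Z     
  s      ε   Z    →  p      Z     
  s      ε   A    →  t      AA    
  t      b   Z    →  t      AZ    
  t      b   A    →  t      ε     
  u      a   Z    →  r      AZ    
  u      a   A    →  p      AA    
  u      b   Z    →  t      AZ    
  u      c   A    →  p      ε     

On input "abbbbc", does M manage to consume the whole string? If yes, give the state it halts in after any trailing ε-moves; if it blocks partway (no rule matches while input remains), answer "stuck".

stuck

(p, abbbbc, Z) ⊢ (t, bbbbc, AAZ) ⊢ (t, bbbc, AZ) ⊢ (t, bbc, Z) ⊢ (t, bc, AZ) ⊢ (t, c, Z)
No transition for (t, c, top Z); M blocks with input c remaining.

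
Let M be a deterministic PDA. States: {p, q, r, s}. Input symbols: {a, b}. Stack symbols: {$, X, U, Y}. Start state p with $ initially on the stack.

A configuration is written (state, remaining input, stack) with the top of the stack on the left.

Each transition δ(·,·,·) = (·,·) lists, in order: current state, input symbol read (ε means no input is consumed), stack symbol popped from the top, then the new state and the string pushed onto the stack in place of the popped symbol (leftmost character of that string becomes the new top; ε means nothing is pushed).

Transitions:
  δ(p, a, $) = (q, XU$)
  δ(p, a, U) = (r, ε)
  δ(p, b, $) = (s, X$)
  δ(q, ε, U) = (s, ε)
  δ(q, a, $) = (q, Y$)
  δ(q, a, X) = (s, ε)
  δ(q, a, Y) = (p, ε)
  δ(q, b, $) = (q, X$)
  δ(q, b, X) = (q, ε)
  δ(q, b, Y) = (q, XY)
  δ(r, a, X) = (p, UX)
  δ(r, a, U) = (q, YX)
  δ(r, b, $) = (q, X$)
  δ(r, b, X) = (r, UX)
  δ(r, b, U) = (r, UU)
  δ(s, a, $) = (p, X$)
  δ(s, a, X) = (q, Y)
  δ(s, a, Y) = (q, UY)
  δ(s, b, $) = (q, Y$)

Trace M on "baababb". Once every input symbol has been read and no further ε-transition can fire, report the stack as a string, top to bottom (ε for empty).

Y$

(p, baababb, $)
  read b, top $: go to s, push X$ → (s, aababb, X$)
  read a, top X: go to q, push Y → (q, ababb, Y$)
  read a, top Y: go to p, push ε → (p, babb, $)
  read b, top $: go to s, push X$ → (s, abb, X$)
  read a, top X: go to q, push Y → (q, bb, Y$)
  read b, top Y: go to q, push XY → (q, b, XY$)
  read b, top X: go to q, push ε → (q, ε, Y$)
All input consumed in state q with stack Y$.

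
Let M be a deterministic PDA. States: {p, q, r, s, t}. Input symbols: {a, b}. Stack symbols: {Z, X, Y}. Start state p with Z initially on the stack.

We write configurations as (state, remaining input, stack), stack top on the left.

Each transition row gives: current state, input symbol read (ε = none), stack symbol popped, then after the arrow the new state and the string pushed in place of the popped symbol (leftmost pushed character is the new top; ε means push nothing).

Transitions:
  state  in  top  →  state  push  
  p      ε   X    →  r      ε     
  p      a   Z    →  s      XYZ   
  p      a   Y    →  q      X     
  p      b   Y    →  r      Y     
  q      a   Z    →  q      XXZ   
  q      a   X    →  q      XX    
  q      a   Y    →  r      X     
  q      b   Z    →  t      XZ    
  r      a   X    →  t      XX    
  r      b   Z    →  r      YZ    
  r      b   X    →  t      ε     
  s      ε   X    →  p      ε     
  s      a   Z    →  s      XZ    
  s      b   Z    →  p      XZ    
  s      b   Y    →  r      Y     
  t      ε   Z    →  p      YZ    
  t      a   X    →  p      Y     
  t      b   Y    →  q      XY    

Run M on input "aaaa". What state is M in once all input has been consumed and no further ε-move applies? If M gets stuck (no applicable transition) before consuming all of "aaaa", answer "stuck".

q

(p, aaaa, Z) ⊢ (s, aaa, XYZ) ⊢ (p, aaa, YZ) ⊢ (q, aa, XZ) ⊢ (q, a, XXZ) ⊢ (q, ε, XXXZ)
All input consumed; M is in state q.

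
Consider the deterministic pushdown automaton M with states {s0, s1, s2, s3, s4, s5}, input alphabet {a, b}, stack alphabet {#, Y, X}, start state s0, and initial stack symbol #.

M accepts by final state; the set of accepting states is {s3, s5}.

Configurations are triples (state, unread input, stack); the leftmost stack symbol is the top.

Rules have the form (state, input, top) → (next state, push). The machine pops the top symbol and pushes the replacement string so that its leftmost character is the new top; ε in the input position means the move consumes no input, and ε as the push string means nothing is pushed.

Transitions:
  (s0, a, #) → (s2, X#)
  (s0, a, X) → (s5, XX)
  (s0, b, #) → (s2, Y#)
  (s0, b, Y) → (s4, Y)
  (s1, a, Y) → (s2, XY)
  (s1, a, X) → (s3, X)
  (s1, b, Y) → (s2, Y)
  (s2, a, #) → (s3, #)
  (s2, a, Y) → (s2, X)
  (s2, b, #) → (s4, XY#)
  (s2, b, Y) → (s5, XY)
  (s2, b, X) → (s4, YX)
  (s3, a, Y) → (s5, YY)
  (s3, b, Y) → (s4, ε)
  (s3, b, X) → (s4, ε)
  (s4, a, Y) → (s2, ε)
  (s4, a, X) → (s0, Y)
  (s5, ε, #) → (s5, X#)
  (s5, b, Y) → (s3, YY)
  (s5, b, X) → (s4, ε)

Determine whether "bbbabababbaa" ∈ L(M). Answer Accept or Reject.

(s0, bbbabababbaa, #)
  read b, top #: go to s2, push Y# → (s2, bbabababbaa, Y#)
  read b, top Y: go to s5, push XY → (s5, babababbaa, XY#)
  read b, top X: go to s4, push ε → (s4, abababbaa, Y#)
  read a, top Y: go to s2, push ε → (s2, bababbaa, #)
  read b, top #: go to s4, push XY# → (s4, ababbaa, XY#)
  read a, top X: go to s0, push Y → (s0, babbaa, YY#)
  read b, top Y: go to s4, push Y → (s4, abbaa, YY#)
  read a, top Y: go to s2, push ε → (s2, bbaa, Y#)
  read b, top Y: go to s5, push XY → (s5, baa, XY#)
  read b, top X: go to s4, push ε → (s4, aa, Y#)
  read a, top Y: go to s2, push ε → (s2, a, #)
  read a, top #: go to s3, push # → (s3, ε, #)
All input consumed; state s3 ∈ F.

Accept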